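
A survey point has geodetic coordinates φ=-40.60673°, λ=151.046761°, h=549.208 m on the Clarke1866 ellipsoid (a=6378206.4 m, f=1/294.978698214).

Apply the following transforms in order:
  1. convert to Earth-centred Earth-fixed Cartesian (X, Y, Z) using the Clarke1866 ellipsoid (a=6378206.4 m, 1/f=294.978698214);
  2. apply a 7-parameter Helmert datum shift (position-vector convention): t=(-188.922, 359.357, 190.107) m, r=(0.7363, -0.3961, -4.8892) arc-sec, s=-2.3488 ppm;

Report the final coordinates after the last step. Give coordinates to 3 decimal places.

start: φ=-40.606730°, λ=151.046761°, h=549.208 m
→ ECEF (a=6378206.400, f=1/294.978698214): X=-4243539.4470, Y=2347706.9508, Z=-4129523.6908
→ Helmert 7p (PV): X=-4243654.8229, Y=2348176.1212, Z=-4129323.6529

X=-4243654.823 m, Y=2348176.121 m, Z=-4129323.653 m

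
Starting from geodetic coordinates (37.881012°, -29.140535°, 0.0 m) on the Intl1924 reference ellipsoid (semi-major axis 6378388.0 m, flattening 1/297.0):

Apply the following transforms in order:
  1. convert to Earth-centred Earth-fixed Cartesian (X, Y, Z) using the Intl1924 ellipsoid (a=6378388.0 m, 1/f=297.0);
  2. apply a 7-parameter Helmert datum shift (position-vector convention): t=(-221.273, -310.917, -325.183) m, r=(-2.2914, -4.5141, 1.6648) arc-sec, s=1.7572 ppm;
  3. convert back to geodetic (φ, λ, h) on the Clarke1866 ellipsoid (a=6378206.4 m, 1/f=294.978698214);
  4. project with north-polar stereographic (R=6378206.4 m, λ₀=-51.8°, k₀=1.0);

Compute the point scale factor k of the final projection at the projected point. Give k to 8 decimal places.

start: φ=37.881012°, λ=-29.140535°, h=0.000 m
→ ECEF (a=6378388.000, f=1/297.0): X=4402753.6513, Y=-2454622.6215, Z=3895091.3539
→ Helmert 7p (PV): X=4402474.6824, Y=-2454859.0455, Z=3894896.6381
→ geod (Bowring, a=6378206.400): φ=37.88161703°, λ=-29.14442634°, h=15.7358 m
→ into stereo (λ₀=-51.8°): φ=37.88161703°, λ−λ₀=22.65557366°
scale k = 1.23913281

1.23913281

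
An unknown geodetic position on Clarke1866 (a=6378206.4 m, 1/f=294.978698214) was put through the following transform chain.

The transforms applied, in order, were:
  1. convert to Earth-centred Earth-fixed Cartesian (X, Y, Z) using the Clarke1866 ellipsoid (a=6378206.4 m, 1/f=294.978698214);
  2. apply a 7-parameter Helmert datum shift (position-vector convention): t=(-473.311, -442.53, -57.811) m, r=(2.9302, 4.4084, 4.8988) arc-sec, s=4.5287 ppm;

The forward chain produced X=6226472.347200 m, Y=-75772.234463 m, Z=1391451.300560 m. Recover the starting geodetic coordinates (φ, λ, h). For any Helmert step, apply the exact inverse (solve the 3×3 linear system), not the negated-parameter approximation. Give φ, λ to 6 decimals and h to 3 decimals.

start: X=6226472.3472, Y=-75772.2345, Z=1391451.3006 m
→ Helmert⁻¹: X=6226885.9234, Y=-75457.4826, Z=1391636.9661
→ geod (Bowring, a=6378206.400): φ=12.68005800°, λ=-0.69427700°, h=3771.7890 m

φ=12.680058°, λ=-0.694277°, h=3771.789 m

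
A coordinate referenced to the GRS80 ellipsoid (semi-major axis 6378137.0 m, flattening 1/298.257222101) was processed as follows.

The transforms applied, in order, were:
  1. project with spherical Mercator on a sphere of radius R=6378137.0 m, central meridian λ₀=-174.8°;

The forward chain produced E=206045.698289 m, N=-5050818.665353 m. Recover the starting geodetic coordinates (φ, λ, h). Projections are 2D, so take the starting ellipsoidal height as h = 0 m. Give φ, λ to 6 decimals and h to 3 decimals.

start: E=206045.6983, N=-5050818.6654 m
→ merc⁻¹: φ=-41.26034500°, λ=-172.94906000°

φ=-41.260345°, λ=-172.949060°, h=0.000 m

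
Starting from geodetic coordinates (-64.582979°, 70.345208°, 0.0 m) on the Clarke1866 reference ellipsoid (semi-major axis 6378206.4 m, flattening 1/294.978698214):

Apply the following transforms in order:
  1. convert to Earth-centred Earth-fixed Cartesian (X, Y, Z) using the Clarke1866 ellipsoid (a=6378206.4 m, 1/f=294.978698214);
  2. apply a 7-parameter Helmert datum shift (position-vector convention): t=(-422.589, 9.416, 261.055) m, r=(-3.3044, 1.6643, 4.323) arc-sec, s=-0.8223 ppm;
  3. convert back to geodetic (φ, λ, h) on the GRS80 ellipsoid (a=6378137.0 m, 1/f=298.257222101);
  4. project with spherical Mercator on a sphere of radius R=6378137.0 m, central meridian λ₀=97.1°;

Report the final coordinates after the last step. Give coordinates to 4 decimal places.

E=-2977234.5781 m, N=-9499226.5224 m

start: φ=-64.582979°, λ=70.345208°, h=0.000 m
→ ECEF (a=6378206.400, f=1/294.978698214): X=923333.4367, Y=2585195.7378, Z=-5737715.8432
→ Helmert 7p (PV): X=922809.6105, Y=2585130.4604, Z=-5737498.9355
→ geod (Bowring, a=6378137.000): φ=-64.58241094°, λ=70.35504674°, h=-422.4670 m
→ merc (R=6378137.0, λ₀=97.1°): E=-2977234.5781, N=-9499226.5224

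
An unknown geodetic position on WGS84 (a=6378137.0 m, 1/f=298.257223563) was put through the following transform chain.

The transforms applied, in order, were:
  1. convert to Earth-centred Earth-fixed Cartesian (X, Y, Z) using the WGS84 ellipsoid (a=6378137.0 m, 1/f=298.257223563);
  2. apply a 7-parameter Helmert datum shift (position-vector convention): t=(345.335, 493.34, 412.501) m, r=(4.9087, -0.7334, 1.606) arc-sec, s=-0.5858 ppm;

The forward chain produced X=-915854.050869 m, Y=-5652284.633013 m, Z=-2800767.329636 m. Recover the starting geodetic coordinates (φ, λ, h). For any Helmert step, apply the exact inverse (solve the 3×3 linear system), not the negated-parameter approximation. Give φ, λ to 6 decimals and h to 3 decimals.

φ=-26.216704°, λ=-99.206849°, h=957.389 m

start: X=-915854.0509, Y=-5652284.6330, Z=-2800767.3296 m
→ Helmert⁻¹: X=-916253.8957, Y=-5652840.8097, Z=-2801043.6871
→ geod (Bowring, a=6378137.000): φ=-26.21670400°, λ=-99.20684900°, h=957.3890 m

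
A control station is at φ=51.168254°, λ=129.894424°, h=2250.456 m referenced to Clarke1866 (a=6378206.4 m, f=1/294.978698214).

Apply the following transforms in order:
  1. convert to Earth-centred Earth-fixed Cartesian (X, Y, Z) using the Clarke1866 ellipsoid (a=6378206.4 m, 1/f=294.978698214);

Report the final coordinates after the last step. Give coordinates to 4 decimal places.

start: φ=51.168254°, λ=129.894424°, h=2250.456 m
→ ECEF (a=6378206.400, f=1/294.978698214): X=-2571279.9399, Y=3075824.5443, Z=4946852.0034

X=-2571279.9399 m, Y=3075824.5443 m, Z=4946852.0034 m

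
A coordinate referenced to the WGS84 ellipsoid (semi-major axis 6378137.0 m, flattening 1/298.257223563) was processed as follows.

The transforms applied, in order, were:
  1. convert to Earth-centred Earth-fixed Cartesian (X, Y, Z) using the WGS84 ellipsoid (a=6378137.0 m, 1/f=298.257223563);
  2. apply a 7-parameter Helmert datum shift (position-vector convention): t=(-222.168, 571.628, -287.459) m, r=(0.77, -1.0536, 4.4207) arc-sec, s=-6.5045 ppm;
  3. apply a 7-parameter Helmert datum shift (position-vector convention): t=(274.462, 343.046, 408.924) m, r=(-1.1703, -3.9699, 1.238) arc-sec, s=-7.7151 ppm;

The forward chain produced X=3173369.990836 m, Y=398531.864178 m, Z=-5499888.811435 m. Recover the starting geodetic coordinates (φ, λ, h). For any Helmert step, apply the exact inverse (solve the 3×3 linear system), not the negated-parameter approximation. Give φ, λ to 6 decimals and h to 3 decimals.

start: X=3173369.9908, Y=398531.8642, Z=-5499888.8114 m
→ Helmert⁻¹: X=3173016.5357, Y=398204.0539, Z=-5500398.9816
→ Helmert⁻¹: X=3173239.7696, Y=397546.4704, Z=-5500164.9913
→ geod (Bowring, a=6378137.000): φ=-59.99128700°, λ=7.14086500°, h=200.1140 m

φ=-59.991287°, λ=7.140865°, h=200.114 m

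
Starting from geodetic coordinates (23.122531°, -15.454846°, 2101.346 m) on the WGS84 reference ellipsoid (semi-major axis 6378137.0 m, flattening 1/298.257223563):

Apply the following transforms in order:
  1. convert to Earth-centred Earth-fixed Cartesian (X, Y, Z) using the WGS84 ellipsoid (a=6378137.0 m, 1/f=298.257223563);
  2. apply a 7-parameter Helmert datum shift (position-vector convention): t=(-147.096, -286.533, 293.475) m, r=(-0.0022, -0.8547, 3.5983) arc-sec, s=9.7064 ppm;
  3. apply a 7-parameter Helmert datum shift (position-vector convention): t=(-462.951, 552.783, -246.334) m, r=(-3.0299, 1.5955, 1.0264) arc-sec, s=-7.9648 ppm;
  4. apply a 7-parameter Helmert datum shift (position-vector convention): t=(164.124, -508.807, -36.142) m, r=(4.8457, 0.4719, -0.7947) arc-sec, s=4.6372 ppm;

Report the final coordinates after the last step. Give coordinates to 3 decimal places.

start: φ=23.122531°, λ=-15.454846°, h=2101.346 m
→ ECEF (a=6378137.000, f=1/298.257223563): X=5658444.7237, Y=-1564424.3475, Z=2490029.8027
→ Helmert 7p (PV): X=5658369.5246, Y=-1564627.3261, Z=2490370.9108
→ Helmert 7p (PV): X=5657888.5549, Y=-1563997.3429, Z=2490083.9564
→ Helmert 7p (PV): X=5658078.5867, Y=-1564593.7002, Z=2490009.6745

X=5658078.587 m, Y=-1564593.700 m, Z=2490009.674 m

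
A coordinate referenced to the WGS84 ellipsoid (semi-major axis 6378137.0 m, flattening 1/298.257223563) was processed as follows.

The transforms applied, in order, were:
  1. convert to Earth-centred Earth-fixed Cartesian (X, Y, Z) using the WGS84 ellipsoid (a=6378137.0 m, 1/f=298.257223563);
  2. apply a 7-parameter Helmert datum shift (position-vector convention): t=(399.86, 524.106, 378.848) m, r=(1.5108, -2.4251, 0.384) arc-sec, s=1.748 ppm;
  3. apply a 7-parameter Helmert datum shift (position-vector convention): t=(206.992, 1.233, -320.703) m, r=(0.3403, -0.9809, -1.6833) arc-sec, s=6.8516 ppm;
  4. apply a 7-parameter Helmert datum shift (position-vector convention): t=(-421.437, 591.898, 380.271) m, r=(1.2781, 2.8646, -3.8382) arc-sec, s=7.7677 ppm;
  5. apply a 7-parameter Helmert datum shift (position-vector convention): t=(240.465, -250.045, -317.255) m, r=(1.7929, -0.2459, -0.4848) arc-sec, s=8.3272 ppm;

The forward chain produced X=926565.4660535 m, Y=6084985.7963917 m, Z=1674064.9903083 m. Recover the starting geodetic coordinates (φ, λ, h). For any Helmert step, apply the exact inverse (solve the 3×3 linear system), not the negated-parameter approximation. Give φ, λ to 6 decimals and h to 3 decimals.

φ=15.312671°, λ=81.346298°, h=984.422 m

start: X=926565.4661, Y=6084985.7964, Z=1674064.9903 m
→ Helmert⁻¹: X=926304.9810, Y=6085201.8995, Z=1674314.3043
→ Helmert⁻¹: X=926582.7497, Y=6084590.3526, Z=1673896.1965
→ Helmert⁻¹: X=926327.7170, Y=6084557.7524, Z=1674190.9849
→ Helmert⁻¹: X=925957.2437, Y=6084033.5472, Z=1673753.7615
→ geod (Bowring, a=6378137.000): φ=15.31267100°, λ=81.34629800°, h=984.4220 m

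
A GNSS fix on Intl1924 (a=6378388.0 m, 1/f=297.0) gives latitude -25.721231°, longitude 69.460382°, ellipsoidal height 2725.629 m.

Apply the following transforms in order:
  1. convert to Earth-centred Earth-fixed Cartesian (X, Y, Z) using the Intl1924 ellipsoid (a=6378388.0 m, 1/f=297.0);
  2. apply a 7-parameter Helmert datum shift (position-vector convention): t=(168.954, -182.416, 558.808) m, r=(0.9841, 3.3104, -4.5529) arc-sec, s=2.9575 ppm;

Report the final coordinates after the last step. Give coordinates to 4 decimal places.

start: φ=-25.721231°, λ=69.460382°, h=2725.629 m
→ ECEF (a=6378388.000, f=1/297.0): X=2018289.9378, Y=5386803.6843, Z=-2752491.2205
→ Helmert 7p (PV): X=2018539.5890, Y=5386605.7821, Z=-2751947.2444

X=2018539.5890 m, Y=5386605.7821 m, Z=-2751947.2444 m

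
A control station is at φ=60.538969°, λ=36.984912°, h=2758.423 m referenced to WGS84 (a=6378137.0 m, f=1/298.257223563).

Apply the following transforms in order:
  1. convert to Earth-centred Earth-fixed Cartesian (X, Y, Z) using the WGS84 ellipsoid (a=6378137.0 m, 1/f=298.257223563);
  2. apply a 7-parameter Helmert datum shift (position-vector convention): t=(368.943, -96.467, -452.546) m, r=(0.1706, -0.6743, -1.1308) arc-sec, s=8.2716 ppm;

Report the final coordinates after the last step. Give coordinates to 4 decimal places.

start: φ=60.538969°, λ=36.984912°, h=2758.423 m
→ ECEF (a=6378137.000, f=1/298.257223563): X=2513258.0530, Y=1892838.3454, Z=5532658.9364
→ Helmert 7p (PV): X=2513640.0749, Y=1892739.1807, Z=5532261.9361

X=2513640.0749 m, Y=1892739.1807 m, Z=5532261.9361 m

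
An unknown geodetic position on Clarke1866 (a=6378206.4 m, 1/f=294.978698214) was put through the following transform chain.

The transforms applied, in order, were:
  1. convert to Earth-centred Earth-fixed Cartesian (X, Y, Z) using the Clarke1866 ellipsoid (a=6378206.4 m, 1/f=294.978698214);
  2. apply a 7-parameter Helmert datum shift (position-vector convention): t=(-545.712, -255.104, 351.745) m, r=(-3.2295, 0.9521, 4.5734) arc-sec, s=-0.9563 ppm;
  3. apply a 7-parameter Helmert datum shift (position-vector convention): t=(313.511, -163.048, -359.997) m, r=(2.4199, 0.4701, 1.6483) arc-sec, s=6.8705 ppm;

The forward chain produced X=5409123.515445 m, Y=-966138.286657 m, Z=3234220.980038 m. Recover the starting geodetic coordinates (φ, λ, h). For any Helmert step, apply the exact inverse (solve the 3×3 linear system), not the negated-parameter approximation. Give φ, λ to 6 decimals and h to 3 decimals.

start: X=5409123.5154, Y=-966138.2867, Z=3234220.9800 m
→ Helmert⁻¹: X=5408757.7522, Y=-965973.8762, Z=3234582.4140
→ Helmert⁻¹: X=5409272.2920, Y=-965890.2714, Z=3234243.6076
→ geod (Bowring, a=6378206.400): φ=30.65125600°, λ=-10.12414600°, h=3388.1720 m

φ=30.651256°, λ=-10.124146°, h=3388.172 m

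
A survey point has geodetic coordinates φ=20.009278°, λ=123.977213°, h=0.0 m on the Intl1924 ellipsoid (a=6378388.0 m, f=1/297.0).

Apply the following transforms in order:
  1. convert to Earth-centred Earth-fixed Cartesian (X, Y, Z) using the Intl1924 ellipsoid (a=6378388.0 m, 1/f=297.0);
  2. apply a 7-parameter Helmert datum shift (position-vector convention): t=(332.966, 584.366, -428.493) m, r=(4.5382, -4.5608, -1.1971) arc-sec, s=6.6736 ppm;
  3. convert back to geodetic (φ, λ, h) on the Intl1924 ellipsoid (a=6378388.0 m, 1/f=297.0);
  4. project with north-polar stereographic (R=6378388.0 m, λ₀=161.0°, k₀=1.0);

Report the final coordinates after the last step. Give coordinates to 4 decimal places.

start: φ=20.009278°, λ=123.977213°, h=0.000 m
→ ECEF (a=6378388.000, f=1/297.0): X=-3350793.0175, Y=4972019.2143, Z=2168689.1025
→ Helmert 7p (PV): X=-3350501.5101, Y=4972608.4932, Z=2168310.3854
→ geod (Bowring, a=6378388.000): φ=20.00505677°, λ=123.97175618°, h=176.5456 m
→ stereo (R=6378388.0, λ₀=161.0°): E=-5378657.6242, N=-7130403.8983

E=-5378657.6242 m, N=-7130403.8983 m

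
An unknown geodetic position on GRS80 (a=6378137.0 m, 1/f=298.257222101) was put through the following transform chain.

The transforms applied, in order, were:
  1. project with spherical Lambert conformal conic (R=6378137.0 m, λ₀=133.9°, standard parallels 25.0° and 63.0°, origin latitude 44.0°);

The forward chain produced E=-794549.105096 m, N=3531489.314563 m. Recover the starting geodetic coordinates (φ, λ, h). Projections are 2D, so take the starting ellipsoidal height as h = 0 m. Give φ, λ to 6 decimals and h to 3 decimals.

start: E=-794549.1051, N=3531489.3146 m
→ lcc⁻¹: φ=74.70513600°, λ=109.81706100°

φ=74.705136°, λ=109.817061°, h=0.000 m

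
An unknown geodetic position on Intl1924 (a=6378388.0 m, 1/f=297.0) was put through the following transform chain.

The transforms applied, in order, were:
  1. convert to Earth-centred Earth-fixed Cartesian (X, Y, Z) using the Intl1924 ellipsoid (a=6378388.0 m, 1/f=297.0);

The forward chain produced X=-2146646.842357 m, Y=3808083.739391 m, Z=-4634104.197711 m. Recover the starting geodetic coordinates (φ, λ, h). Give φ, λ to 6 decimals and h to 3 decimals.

φ=-46.863353°, λ=119.410299°, h=3600.686 m

start: X=-2146646.8424, Y=3808083.7394, Z=-4634104.1977 m
→ geod (Bowring, a=6378388.000): φ=-46.86335300°, λ=119.41029900°, h=3600.6860 m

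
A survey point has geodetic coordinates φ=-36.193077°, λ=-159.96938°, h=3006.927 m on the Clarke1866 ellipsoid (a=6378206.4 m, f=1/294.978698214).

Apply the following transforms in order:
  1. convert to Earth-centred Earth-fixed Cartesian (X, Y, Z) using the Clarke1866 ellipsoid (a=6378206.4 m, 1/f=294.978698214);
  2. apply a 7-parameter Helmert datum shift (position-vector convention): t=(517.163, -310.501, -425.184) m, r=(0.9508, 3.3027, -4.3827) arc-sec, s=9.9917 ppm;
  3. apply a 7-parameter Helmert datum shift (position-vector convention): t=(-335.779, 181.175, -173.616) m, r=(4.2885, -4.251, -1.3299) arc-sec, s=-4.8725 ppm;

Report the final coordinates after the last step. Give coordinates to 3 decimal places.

start: φ=-36.193077°, λ=-159.969380°, h=3006.927 m
→ ECEF (a=6378206.400, f=1/294.978698214): X=-4844043.0331, Y=-1766019.7440, Z=-3747087.6865
→ Helmert 7p (PV): X=-4843671.7937, Y=-1766227.6909, Z=-3747480.8877
→ Helmert 7p (PV): X=-4843918.1266, Y=-1765928.7660, Z=-3747772.7908

X=-4843918.127 m, Y=-1765928.766 m, Z=-3747772.791 m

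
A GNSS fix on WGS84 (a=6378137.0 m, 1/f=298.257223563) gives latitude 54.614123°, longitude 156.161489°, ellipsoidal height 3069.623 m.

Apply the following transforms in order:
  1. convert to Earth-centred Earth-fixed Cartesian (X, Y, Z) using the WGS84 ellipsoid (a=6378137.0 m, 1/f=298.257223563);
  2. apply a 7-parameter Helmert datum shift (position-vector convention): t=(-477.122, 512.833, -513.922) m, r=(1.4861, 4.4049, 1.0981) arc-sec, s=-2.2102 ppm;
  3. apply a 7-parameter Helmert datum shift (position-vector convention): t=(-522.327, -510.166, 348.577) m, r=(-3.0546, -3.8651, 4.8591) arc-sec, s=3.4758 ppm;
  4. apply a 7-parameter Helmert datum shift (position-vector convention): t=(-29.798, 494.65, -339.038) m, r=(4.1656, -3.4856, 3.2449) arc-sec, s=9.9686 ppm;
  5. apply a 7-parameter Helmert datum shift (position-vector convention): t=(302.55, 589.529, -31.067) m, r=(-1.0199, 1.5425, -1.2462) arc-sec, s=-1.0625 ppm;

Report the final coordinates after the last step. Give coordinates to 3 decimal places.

X=-3388379.270 m, Y=1497729.020 m, Z=5178634.951 m

start: φ=54.614123°, λ=156.161489°, h=3069.623 m
→ ECEF (a=6378137.000, f=1/298.257223563): X=-3387525.1346, Y=1496797.2360, Z=5179129.3500
→ Helmert 7p (PV): X=-3387892.1351, Y=1497251.4119, Z=5178687.1075
→ Helmert 7p (PV): X=-3388558.5508, Y=1496743.3313, Z=5178968.0272
→ Helmert 7p (PV): X=-3388733.1931, Y=1497095.0010, Z=5178653.5812
→ Helmert 7p (PV): X=-3388379.2703, Y=1497729.0196, Z=5178634.9511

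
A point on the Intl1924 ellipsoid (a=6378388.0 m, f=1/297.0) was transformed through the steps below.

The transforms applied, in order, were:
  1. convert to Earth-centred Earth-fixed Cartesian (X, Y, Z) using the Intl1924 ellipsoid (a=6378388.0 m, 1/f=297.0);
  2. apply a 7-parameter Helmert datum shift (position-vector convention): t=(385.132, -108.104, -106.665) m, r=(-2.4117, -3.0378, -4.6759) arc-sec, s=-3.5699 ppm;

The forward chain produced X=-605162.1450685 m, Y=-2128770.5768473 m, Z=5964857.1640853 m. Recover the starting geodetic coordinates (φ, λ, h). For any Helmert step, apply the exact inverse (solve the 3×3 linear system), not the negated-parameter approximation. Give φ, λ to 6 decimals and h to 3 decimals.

start: X=-605162.1451, Y=-2128770.5768, Z=5964857.1641 m
→ Helmert⁻¹: X=-605413.3312, Y=-2128753.5403, Z=5964969.1499
→ geod (Bowring, a=6378388.000): φ=69.76941600°, λ=-105.87564800°, h=2809.7400 m

φ=69.769416°, λ=-105.875648°, h=2809.740 m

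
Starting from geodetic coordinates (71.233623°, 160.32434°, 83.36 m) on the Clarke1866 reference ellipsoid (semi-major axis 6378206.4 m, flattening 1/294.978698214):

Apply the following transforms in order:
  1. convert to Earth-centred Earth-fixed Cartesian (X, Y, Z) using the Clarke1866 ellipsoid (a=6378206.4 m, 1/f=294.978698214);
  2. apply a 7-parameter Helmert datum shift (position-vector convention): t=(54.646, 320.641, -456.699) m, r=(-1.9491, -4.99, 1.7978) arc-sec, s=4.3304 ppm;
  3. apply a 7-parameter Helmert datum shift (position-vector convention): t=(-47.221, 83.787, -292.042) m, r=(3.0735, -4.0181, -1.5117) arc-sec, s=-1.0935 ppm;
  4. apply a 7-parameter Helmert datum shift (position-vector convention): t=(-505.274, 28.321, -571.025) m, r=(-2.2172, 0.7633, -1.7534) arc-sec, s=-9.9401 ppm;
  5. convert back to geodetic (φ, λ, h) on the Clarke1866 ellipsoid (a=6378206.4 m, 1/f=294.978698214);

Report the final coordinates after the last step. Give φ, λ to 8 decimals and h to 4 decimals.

start: φ=71.233623°, λ=160.324340°, h=83.360 m
→ ECEF (a=6378206.400, f=1/294.978698214): X=-1938042.8960, Y=692991.1062, Z=6016613.9793
→ Helmert 7p (PV): X=-1938148.2384, Y=693354.7104, Z=6016129.9005
→ Helmert 7p (PV): X=-1938305.4544, Y=693362.2990, Z=6015803.8557
→ Helmert 7p (PV): X=-1938763.3056, Y=693464.8697, Z=6015172.7527
→ geod (Bowring, a=6378206.400): φ=71.22235601°, λ=160.31867614°, h=-1011.5731 m

φ=71.22235601°, λ=160.31867614°, h=-1011.5731 m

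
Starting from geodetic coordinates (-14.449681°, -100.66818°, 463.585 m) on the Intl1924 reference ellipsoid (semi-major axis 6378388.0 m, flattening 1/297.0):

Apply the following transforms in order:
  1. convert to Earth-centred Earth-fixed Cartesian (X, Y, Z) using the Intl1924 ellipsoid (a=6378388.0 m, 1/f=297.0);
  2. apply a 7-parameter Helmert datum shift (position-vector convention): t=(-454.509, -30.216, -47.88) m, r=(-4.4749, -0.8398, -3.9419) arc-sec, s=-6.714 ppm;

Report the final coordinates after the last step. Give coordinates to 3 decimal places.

start: φ=-14.449681°, λ=-100.668180°, h=463.585 m
→ ECEF (a=6378388.000, f=1/297.0): X=-1143744.0870, Y=-6071575.1862, Z=-1581343.7928
→ Helmert 7p (PV): X=-1144300.5108, Y=-6071577.0868, Z=-1581253.9908

X=-1144300.511 m, Y=-6071577.087 m, Z=-1581253.991 m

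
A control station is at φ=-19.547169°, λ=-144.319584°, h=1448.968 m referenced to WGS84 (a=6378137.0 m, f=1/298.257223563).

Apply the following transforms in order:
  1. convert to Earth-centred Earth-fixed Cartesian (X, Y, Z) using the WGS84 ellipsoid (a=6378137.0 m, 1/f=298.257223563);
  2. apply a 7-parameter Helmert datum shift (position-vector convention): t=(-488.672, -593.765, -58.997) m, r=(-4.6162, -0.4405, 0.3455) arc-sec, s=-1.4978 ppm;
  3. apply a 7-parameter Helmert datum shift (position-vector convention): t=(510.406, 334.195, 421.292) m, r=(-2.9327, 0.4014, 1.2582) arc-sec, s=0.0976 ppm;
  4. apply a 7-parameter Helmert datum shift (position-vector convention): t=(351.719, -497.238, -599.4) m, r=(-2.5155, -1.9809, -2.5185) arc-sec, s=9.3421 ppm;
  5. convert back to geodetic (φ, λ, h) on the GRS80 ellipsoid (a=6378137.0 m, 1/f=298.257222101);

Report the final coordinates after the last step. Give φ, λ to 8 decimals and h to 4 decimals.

start: φ=-19.547169°, λ=-144.319584°, h=1448.968 m
→ ECEF (a=6378137.000, f=1/298.257223563): X=-4885200.0900, Y=-3507841.0189, Z=-2121008.4169
→ Helmert 7p (PV): X=-4885671.0396, Y=-3508485.1807, Z=-2120996.1646
→ Helmert 7p (PV): X=-4885143.8365, Y=-3508211.2870, Z=-2120515.6878
→ Helmert 7p (PV): X=-4884860.2258, Y=-3508707.5117, Z=-2121139.0289
→ geod (Bowring, a=6378137.000): φ=-19.54758743°, λ=-144.31099050°, h=1708.8433 m

φ=-19.54758743°, λ=-144.31099050°, h=1708.8433 m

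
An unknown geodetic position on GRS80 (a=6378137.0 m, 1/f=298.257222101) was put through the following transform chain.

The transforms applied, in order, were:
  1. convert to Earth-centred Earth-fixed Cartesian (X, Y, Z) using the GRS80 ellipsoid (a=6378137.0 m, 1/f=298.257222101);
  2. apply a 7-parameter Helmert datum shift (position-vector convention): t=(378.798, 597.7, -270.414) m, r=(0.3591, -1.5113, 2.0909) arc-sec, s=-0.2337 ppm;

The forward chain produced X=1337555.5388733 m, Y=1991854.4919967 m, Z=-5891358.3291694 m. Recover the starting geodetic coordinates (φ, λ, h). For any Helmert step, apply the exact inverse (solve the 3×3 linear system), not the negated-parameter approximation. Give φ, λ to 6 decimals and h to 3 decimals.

start: X=1337555.5389, Y=1991854.4920, Z=-5891358.3292 m
→ Helmert⁻¹: X=1337154.0744, Y=1991233.4465, Z=-5891102.5559
→ geod (Bowring, a=6378137.000): φ=-67.98056300°, λ=56.11783000°, h=886.6820 m

φ=-67.980563°, λ=56.117830°, h=886.682 m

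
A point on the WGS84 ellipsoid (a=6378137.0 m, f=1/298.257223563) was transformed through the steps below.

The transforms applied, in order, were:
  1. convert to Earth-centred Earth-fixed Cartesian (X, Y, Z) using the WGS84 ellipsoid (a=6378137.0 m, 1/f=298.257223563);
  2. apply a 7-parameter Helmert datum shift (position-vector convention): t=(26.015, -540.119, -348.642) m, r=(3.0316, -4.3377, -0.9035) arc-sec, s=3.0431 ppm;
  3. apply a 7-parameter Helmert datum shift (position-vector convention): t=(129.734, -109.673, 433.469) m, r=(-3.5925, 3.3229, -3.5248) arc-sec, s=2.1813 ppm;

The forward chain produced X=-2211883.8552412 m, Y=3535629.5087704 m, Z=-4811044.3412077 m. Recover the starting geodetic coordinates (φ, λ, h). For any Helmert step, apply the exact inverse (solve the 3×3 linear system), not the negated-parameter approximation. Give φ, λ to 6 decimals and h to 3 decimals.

φ=-49.265528°, λ=122.028518°, h=1587.732 m

start: X=-2211883.8552, Y=3535629.5088, Z=-4811044.3412 m
→ Helmert⁻¹: X=-2211991.6744, Y=3535777.4697, Z=-4811441.3675
→ Helmert⁻¹: X=-2212127.6236, Y=3536226.4262, Z=-4811083.5384
→ geod (Bowring, a=6378137.000): φ=-49.26552800°, λ=122.02851800°, h=1587.7320 m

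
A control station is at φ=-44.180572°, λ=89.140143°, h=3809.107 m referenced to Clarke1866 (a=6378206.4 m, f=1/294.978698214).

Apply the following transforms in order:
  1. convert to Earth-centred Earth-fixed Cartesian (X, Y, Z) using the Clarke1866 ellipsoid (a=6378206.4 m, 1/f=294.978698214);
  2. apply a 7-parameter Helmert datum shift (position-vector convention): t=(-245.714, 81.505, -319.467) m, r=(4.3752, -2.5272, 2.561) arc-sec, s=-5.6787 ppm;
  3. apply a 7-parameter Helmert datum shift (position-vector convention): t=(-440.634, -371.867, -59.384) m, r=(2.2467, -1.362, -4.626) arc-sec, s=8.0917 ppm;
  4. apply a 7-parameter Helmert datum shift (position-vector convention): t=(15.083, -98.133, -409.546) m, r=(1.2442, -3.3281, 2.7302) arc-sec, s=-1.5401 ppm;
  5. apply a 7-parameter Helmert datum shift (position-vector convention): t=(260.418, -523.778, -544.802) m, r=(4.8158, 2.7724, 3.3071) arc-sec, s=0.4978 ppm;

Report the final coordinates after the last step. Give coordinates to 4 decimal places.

start: φ=-44.180572°, λ=89.140143°, h=3809.107 m
→ ECEF (a=6378206.400, f=1/294.978698214): X=68796.7536, Y=4583864.1746, Z=-4424954.6069
→ Helmert 7p (PV): X=68547.9508, Y=4584014.3631, Z=-4425150.8726
→ Helmert 7p (PV): X=68239.9004, Y=4583726.2517, Z=-4425195.6801
→ Helmert 7p (PV): X=68265.6072, Y=4583648.6555, Z=-4425569.6606
→ Helmert 7p (PV): X=68393.0843, Y=4583231.5805, Z=-4426010.5656

X=68393.0843 m, Y=4583231.5805 m, Z=-4426010.5656 m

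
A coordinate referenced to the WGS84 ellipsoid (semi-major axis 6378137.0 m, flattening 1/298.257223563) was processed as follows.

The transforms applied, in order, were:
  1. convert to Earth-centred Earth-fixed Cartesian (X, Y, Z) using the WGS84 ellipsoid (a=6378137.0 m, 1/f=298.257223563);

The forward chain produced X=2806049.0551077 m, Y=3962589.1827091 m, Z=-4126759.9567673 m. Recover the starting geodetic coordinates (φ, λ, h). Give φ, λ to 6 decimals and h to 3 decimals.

start: X=2806049.0551, Y=3962589.1827, Z=-4126759.9568 m
→ geod (Bowring, a=6378137.000): φ=-40.55152200°, λ=54.69634500°, h=3155.1580 m

φ=-40.551522°, λ=54.696345°, h=3155.158 m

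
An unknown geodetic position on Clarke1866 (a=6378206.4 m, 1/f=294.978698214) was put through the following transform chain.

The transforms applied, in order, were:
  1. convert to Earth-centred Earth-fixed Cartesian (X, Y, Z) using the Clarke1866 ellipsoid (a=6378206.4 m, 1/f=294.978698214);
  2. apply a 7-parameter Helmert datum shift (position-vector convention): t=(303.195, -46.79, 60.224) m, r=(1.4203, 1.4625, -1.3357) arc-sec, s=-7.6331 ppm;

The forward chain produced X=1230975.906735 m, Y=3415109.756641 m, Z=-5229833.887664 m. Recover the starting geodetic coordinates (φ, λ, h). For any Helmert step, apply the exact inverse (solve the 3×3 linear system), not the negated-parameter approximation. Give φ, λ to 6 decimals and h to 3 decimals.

start: X=1230975.9067, Y=3415109.7566, Z=-5229833.8877 m
→ Helmert⁻¹: X=1230697.0727, Y=3415154.5722, Z=-5229948.8222
→ geod (Bowring, a=6378206.400): φ=-55.41725000°, λ=70.18268800°, h=2748.1110 m

φ=-55.417250°, λ=70.182688°, h=2748.111 m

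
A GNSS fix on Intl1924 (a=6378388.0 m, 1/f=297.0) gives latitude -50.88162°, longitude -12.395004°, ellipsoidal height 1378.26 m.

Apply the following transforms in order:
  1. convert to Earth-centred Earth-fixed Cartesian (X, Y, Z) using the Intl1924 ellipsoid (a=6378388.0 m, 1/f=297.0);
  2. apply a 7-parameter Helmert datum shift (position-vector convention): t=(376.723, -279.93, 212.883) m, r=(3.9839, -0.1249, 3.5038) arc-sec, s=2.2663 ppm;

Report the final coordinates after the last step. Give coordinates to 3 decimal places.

start: φ=-50.881620°, λ=-12.395004°, h=1378.260 m
→ ECEF (a=6378388.000, f=1/297.0): X=3939306.7543, Y=-865752.6701, Z=-4926411.2231
→ Helmert 7p (PV): X=3939710.0945, Y=-865872.4940, Z=-4926223.8411

X=3939710.095 m, Y=-865872.494 m, Z=-4926223.841 m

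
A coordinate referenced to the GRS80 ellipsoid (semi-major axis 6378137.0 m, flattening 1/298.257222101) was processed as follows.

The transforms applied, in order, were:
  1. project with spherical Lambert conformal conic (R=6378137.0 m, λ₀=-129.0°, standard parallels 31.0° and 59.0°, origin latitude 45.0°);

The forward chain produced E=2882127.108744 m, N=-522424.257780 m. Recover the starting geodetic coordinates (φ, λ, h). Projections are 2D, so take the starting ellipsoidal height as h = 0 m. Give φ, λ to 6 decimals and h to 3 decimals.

start: E=2882127.1087, N=-522424.2578 m
→ lcc⁻¹: φ=34.68847400°, λ=-96.18716100°

φ=34.688474°, λ=-96.187161°, h=0.000 m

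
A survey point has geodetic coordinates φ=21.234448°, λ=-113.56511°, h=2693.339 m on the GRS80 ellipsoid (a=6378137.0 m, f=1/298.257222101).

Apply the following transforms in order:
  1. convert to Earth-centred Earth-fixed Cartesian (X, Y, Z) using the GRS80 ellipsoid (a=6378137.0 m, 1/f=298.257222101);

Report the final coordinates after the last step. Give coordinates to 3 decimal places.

X=-2378845.541 m, Y=-5454012.815 m, Z=2296585.048 m

start: φ=21.234448°, λ=-113.565110°, h=2693.339 m
→ ECEF (a=6378137.000, f=1/298.257222101): X=-2378845.5407, Y=-5454012.8145, Z=2296585.0479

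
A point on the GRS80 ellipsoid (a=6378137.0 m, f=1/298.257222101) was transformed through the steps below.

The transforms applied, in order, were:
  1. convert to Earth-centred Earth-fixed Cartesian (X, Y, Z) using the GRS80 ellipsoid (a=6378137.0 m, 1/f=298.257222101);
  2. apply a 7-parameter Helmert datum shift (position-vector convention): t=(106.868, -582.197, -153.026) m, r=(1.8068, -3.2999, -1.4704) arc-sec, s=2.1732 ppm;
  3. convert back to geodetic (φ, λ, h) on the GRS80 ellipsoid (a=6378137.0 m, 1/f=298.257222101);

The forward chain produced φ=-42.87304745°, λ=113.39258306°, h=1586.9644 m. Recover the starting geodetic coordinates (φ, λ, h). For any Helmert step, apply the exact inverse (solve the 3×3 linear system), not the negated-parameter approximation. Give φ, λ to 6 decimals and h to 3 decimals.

φ=-42.868604°, λ=113.392323°, h=1891.758 m

start: φ=-42.873047°, λ=113.392583°, h=1586.964 m
→ ECEF (a=6378137.000, f=1/298.257222101): X=-1859177.3673, Y=4297831.7339, Z=-4318256.3081
→ Helmert⁻¹: X=-1859379.9190, Y=4298353.5097, Z=-4318101.8029
→ geod (Bowring, a=6378137.000): φ=-42.86860400°, λ=113.39232300°, h=1891.7580 m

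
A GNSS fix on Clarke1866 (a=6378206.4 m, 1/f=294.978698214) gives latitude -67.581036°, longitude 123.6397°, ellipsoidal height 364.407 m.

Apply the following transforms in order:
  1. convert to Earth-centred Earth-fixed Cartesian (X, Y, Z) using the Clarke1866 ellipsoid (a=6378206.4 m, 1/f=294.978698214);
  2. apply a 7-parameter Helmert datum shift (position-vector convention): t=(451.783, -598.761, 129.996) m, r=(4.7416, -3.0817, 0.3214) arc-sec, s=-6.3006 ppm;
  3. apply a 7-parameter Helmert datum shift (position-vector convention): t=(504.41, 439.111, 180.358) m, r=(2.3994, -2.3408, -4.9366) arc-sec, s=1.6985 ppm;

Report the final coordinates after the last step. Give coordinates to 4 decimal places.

start: φ=-67.581036°, λ=123.639700°, h=364.407 m
→ ECEF (a=6378206.400, f=1/294.978698214): X=-1351518.0583, Y=2031143.4837, Z=-5873579.0905
→ Helmert 7p (PV): X=-1350973.1712, Y=2030664.8399, Z=-5873385.5881
→ Helmert 7p (PV): X=-1350355.8008, Y=2031208.0563, Z=-5873206.9157

X=-1350355.8008 m, Y=2031208.0563 m, Z=-5873206.9157 m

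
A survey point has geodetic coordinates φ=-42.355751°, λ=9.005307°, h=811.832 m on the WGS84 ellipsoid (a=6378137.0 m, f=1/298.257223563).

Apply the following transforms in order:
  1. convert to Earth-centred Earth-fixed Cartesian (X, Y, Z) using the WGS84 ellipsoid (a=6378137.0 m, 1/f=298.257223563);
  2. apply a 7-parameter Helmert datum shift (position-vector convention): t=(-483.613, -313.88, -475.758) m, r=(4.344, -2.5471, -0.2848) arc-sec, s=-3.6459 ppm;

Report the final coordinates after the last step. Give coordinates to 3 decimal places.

X=4662427.367 m, Y=738736.482 m, Z=-4275821.403 m

start: φ=-42.355751°, λ=9.005307°, h=811.832 m
→ ECEF (a=6378137.000, f=1/298.257223563): X=4662874.1642, Y=738969.4527, Z=-4275434.3761
→ Helmert 7p (PV): X=4662427.3669, Y=738736.4818, Z=-4275821.4032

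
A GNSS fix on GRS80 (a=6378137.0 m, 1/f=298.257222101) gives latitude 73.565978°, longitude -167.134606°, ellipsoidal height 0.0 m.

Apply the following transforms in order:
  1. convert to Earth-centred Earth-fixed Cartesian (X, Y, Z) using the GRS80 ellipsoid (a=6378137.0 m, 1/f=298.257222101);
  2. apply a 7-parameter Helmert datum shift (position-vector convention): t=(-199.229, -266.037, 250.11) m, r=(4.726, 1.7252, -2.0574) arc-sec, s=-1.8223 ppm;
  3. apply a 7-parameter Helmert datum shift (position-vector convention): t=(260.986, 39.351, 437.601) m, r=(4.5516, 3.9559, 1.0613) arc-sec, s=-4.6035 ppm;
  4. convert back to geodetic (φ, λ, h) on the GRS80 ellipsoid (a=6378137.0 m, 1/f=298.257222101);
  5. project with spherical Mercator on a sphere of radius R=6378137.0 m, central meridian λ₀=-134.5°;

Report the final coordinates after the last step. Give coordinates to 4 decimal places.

start: φ=73.565978°, λ=-167.134606°, h=0.000 m
→ ECEF (a=6378137.000, f=1/298.257222101): X=-1764588.4036, Y=-403023.1529, Z=6095410.7503
→ Helmert 7p (PV): X=-1764737.4550, Y=-403410.5141, Z=6095655.2774
→ Helmert 7p (PV): X=-1764349.3629, Y=-403512.8969, Z=6096089.7605
→ geod (Bowring, a=6378137.000): φ=73.56876395°, λ=-167.11780653°, h=616.2207 m
→ merc (R=6378137.0, λ₀=-134.5°): E=-3630997.6142, N=12343630.1567

E=-3630997.6142 m, N=12343630.1567 m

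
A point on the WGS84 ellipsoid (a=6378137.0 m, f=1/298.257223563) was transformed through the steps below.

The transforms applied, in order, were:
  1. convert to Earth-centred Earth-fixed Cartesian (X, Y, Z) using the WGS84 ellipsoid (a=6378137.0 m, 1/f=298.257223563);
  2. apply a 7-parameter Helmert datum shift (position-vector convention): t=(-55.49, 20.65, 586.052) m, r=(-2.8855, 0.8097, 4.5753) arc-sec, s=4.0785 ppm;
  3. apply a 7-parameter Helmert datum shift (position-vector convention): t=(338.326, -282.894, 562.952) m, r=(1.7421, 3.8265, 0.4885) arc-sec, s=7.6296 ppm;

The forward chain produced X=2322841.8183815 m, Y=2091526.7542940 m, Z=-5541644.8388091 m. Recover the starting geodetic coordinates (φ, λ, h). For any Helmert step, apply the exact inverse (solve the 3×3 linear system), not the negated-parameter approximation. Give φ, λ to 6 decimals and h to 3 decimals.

start: X=2322841.8184, Y=2091526.7543, Z=-5541644.8388 m
→ Helmert⁻¹: X=2322593.5411, Y=2091741.3795, Z=-5542140.0857
→ Helmert⁻¹: X=2322707.7144, Y=2091738.2149, Z=-5542665.1519
→ geod (Bowring, a=6378137.000): φ=-60.74376600°, λ=42.00494200°, h=1398.7380 m

φ=-60.743766°, λ=42.004942°, h=1398.738 m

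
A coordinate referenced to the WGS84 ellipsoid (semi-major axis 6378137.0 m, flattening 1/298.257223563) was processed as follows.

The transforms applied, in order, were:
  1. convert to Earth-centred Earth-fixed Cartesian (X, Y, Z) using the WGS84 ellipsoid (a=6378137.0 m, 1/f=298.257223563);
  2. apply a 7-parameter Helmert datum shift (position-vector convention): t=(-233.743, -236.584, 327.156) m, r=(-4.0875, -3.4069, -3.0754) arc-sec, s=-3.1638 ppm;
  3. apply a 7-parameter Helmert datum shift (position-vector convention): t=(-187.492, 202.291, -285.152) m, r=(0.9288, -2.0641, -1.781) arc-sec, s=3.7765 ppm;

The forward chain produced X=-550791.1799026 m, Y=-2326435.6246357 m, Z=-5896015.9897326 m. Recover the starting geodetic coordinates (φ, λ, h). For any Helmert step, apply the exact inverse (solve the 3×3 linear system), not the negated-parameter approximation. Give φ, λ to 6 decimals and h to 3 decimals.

φ=-68.063538°, λ=-103.312872°, h=2513.245 m

start: X=-550791.1799, Y=-2326435.6246, Z=-5896015.9897 m
→ Helmert⁻¹: X=-550640.5174, Y=-2326660.4316, Z=-5895692.5855
→ Helmert⁻¹: X=-550471.2165, Y=-2326322.5744, Z=-5896075.4033
→ geod (Bowring, a=6378137.000): φ=-68.06353800°, λ=-103.31287200°, h=2513.2450 m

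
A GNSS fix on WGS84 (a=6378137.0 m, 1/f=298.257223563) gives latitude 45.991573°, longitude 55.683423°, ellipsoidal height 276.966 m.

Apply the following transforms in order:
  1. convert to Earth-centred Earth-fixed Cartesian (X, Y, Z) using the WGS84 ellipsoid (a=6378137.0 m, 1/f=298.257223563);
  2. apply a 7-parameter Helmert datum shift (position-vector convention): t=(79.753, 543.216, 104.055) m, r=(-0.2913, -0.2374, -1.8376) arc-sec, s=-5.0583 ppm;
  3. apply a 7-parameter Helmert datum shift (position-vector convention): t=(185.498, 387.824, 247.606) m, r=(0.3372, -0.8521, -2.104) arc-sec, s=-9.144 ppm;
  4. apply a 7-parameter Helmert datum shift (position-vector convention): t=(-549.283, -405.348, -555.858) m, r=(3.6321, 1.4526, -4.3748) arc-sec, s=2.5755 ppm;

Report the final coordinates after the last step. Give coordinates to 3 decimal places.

start: φ=45.991573°, λ=55.683423°, h=276.966 m
→ ECEF (a=6378137.000, f=1/298.257223563): X=2502658.0013, Y=3666480.2821, Z=4564796.0290
→ Helmert 7p (PV): X=2502752.5056, Y=3666989.1027, Z=4564874.6963
→ Helmert 7p (PV): X=2502933.6653, Y=3667310.4042, Z=4565096.8948
→ Helmert 7p (PV): X=2502500.7605, Y=3666781.0283, Z=4564599.7450

X=2502500.760 m, Y=3666781.028 m, Z=4564599.745 m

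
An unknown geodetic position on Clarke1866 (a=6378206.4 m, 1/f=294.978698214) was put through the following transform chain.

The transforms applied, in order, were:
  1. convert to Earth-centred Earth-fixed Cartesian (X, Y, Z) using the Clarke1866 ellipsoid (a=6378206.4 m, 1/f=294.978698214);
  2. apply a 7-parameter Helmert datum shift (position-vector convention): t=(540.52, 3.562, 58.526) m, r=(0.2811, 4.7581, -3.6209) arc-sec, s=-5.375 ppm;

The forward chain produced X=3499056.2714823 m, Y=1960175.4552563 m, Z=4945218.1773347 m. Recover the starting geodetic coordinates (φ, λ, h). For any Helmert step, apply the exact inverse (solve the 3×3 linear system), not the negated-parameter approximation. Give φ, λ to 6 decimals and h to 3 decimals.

φ=51.151355°, λ=29.263217°, h=1726.248 m

start: X=3499056.2715, Y=1960175.4553, Z=4945218.1773 m
→ Helmert⁻¹: X=3498386.0677, Y=1960250.5815, Z=4945264.2607
→ geod (Bowring, a=6378206.400): φ=51.15135500°, λ=29.26321700°, h=1726.2480 m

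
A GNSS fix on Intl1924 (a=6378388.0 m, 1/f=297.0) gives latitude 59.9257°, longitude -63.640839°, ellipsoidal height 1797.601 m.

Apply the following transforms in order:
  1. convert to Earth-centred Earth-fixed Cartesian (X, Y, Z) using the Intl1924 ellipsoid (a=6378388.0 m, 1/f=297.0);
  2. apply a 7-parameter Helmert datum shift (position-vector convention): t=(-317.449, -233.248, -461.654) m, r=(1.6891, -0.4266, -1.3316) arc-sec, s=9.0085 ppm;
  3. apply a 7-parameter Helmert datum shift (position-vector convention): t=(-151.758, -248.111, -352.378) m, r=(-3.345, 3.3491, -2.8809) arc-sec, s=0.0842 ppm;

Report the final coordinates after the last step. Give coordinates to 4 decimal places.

X=1422719.4647 m, Y=-2872560.9057 m, Z=5497246.2775 m

start: φ=59.925700°, λ=-63.640839°, h=1797.601 m
→ ECEF (a=6378388.000, f=1/297.0): X=1423156.4991, Y=-2872068.5023, Z=5498007.4147
→ Helmert 7p (PV): X=1422821.9579, Y=-2872381.8345, Z=5497574.7134
→ Helmert 7p (PV): X=1422719.4647, Y=-2872560.9057, Z=5497246.2775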